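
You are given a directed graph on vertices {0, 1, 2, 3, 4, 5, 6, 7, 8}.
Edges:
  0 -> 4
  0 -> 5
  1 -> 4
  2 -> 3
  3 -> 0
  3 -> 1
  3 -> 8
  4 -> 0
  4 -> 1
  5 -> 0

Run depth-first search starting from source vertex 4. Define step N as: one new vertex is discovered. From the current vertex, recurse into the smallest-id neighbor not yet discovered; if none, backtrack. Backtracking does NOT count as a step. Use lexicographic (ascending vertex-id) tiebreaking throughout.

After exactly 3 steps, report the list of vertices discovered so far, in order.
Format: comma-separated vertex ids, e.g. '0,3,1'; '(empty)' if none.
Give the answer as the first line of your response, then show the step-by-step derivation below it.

4,0,5

step 1: discover 4; path=4; order=4
step 2: discover 0; path=4>0; order=4,0
step 3: discover 5; path=4>0>5; order=4,0,5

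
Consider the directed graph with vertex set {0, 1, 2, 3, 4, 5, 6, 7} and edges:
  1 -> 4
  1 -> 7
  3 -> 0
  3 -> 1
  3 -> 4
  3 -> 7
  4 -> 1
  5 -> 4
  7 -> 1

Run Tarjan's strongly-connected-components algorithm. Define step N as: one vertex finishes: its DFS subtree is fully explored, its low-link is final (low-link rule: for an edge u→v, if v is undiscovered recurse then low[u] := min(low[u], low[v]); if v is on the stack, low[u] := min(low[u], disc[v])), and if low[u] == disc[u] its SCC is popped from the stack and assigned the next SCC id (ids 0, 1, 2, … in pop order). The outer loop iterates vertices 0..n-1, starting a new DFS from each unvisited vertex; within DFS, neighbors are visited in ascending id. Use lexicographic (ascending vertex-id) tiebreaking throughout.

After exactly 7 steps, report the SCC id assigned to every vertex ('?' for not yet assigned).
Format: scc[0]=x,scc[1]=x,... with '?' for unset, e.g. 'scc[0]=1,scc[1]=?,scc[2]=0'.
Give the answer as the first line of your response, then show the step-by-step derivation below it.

scc[0]=0,scc[1]=1,scc[2]=2,scc[3]=3,scc[4]=1,scc[5]=4,scc[6]=?,scc[7]=1

step 1: low=(low[0]=0,low[1]=?,low[2]=?,low[3]=?,low[4]=?,low[5]=?,low[6]=?,low[7]=?); scc=(scc[0]=0,scc[1]=?,scc[2]=?,scc[3]=?,scc[4]=?,scc[5]=?,scc[6]=?,scc[7]=?)
step 2: low=(low[0]=0,low[1]=1,low[2]=?,low[3]=?,low[4]=1,low[5]=?,low[6]=?,low[7]=?); scc=(scc[0]=0,scc[1]=?,scc[2]=?,scc[3]=?,scc[4]=?,scc[5]=?,scc[6]=?,scc[7]=?)
step 3: low=(low[0]=0,low[1]=1,low[2]=?,low[3]=?,low[4]=1,low[5]=?,low[6]=?,low[7]=1); scc=(scc[0]=0,scc[1]=?,scc[2]=?,scc[3]=?,scc[4]=?,scc[5]=?,scc[6]=?,scc[7]=?)
step 4: low=(low[0]=0,low[1]=1,low[2]=?,low[3]=?,low[4]=1,low[5]=?,low[6]=?,low[7]=1); scc=(scc[0]=0,scc[1]=1,scc[2]=?,scc[3]=?,scc[4]=1,scc[5]=?,scc[6]=?,scc[7]=1)
step 5: low=(low[0]=0,low[1]=1,low[2]=4,low[3]=?,low[4]=1,low[5]=?,low[6]=?,low[7]=1); scc=(scc[0]=0,scc[1]=1,scc[2]=2,scc[3]=?,scc[4]=1,scc[5]=?,scc[6]=?,scc[7]=1)
step 6: low=(low[0]=0,low[1]=1,low[2]=4,low[3]=5,low[4]=1,low[5]=?,low[6]=?,low[7]=1); scc=(scc[0]=0,scc[1]=1,scc[2]=2,scc[3]=3,scc[4]=1,scc[5]=?,scc[6]=?,scc[7]=1)
step 7: low=(low[0]=0,low[1]=1,low[2]=4,low[3]=5,low[4]=1,low[5]=6,low[6]=?,low[7]=1); scc=(scc[0]=0,scc[1]=1,scc[2]=2,scc[3]=3,scc[4]=1,scc[5]=4,scc[6]=?,scc[7]=1)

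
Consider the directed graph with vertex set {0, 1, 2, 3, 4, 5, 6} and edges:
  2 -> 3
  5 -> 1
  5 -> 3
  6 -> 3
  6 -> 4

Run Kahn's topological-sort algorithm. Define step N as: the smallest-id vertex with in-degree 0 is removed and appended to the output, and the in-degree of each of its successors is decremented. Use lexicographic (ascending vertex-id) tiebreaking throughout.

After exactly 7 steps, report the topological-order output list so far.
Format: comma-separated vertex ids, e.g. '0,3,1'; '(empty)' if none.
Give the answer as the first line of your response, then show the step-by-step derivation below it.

0,2,5,1,6,3,4

step 1: output 0; order=[0]; indeg=(0,1,0,3,1,0,0)
step 2: output 2; order=[0,2]; indeg=(0,1,0,2,1,0,0)
step 3: output 5; order=[0,2,5]; indeg=(0,0,0,1,1,0,0)
step 4: output 1; order=[0,2,5,1]; indeg=(0,0,0,1,1,0,0)
step 5: output 6; order=[0,2,5,1,6]; indeg=(0,0,0,0,0,0,0)
step 6: output 3; order=[0,2,5,1,6,3]; indeg=(0,0,0,0,0,0,0)
step 7: output 4; order=[0,2,5,1,6,3,4]; indeg=(0,0,0,0,0,0,0)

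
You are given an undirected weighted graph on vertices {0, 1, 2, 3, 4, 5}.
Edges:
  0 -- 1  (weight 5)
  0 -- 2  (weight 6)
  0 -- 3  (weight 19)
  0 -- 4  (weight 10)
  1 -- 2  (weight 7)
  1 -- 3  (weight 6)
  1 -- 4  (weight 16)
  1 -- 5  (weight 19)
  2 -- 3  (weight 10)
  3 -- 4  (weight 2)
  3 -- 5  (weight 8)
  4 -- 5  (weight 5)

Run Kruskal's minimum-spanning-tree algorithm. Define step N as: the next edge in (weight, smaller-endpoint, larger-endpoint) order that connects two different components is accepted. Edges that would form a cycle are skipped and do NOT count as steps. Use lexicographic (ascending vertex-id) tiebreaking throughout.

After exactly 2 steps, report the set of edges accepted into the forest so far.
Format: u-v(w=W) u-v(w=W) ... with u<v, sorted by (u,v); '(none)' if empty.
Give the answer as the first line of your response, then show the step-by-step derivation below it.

0-1(w=5) 3-4(w=2)

step 1: add edge 3-4 (w=2); MST = {3-4(w=2)}
step 2: add edge 0-1 (w=5); MST = {0-1(w=5) 3-4(w=2)}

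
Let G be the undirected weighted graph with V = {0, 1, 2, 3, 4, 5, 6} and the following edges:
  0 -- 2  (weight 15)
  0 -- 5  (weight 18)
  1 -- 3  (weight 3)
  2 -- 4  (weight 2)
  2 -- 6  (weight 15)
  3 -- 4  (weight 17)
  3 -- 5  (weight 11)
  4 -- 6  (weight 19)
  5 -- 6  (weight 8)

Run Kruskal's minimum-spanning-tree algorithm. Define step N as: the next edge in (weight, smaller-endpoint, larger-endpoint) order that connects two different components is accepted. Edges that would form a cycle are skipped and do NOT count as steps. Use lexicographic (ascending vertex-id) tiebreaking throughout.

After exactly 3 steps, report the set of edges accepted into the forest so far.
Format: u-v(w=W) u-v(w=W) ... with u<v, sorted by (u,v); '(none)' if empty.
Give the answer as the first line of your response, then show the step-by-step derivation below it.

1-3(w=3) 2-4(w=2) 5-6(w=8)

step 1: add edge 2-4 (w=2); MST = {2-4(w=2)}
step 2: add edge 1-3 (w=3); MST = {1-3(w=3) 2-4(w=2)}
step 3: add edge 5-6 (w=8); MST = {1-3(w=3) 2-4(w=2) 5-6(w=8)}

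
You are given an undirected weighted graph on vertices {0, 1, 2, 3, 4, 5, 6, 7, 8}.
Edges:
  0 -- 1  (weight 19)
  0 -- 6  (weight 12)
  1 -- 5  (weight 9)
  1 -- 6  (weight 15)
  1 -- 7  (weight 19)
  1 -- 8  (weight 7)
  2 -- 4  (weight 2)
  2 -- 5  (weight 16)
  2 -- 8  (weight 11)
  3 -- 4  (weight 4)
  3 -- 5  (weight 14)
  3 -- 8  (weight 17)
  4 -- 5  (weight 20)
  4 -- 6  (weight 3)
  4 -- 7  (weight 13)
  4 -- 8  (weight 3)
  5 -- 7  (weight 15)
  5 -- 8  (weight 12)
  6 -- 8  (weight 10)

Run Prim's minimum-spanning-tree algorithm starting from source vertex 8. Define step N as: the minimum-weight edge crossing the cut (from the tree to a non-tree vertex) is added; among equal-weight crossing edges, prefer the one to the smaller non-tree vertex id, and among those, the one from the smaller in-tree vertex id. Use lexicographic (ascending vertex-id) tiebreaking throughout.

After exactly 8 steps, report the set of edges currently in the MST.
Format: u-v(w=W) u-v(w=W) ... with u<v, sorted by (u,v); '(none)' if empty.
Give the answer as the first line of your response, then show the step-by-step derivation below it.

0-6(w=12) 1-5(w=9) 1-8(w=7) 2-4(w=2) 3-4(w=4) 4-6(w=3) 4-7(w=13) 4-8(w=3)

step 1: add edge 4-8 (w=3); MST = {4-8(w=3)}
step 2: add edge 2-4 (w=2); MST = {2-4(w=2) 4-8(w=3)}
step 3: add edge 4-6 (w=3); MST = {2-4(w=2) 4-6(w=3) 4-8(w=3)}
step 4: add edge 3-4 (w=4); MST = {2-4(w=2) 3-4(w=4) 4-6(w=3) 4-8(w=3)}
step 5: add edge 1-8 (w=7); MST = {1-8(w=7) 2-4(w=2) 3-4(w=4) 4-6(w=3) 4-8(w=3)}
step 6: add edge 1-5 (w=9); MST = {1-5(w=9) 1-8(w=7) 2-4(w=2) 3-4(w=4) 4-6(w=3) 4-8(w=3)}
step 7: add edge 0-6 (w=12); MST = {0-6(w=12) 1-5(w=9) 1-8(w=7) 2-4(w=2) 3-4(w=4) 4-6(w=3) 4-8(w=3)}
step 8: add edge 4-7 (w=13); MST = {0-6(w=12) 1-5(w=9) 1-8(w=7) 2-4(w=2) 3-4(w=4) 4-6(w=3) 4-7(w=13) 4-8(w=3)}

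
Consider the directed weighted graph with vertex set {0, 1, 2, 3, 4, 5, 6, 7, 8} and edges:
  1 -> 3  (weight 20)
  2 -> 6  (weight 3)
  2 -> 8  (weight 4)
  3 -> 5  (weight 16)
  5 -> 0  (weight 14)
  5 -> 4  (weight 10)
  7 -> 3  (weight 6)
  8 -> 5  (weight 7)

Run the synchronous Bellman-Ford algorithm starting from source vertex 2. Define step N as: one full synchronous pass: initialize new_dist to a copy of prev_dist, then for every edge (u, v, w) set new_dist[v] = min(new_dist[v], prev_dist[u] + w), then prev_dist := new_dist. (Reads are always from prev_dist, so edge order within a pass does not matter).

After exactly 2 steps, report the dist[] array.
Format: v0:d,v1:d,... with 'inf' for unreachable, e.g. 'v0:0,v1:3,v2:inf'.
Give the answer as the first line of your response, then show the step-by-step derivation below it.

v0:inf,v1:inf,v2:0,v3:inf,v4:inf,v5:11,v6:3,v7:inf,v8:4

step 1: dist = v0:inf,v1:inf,v2:0,v3:inf,v4:inf,v5:inf,v6:3,v7:inf,v8:4
step 2: dist = v0:inf,v1:inf,v2:0,v3:inf,v4:inf,v5:11,v6:3,v7:inf,v8:4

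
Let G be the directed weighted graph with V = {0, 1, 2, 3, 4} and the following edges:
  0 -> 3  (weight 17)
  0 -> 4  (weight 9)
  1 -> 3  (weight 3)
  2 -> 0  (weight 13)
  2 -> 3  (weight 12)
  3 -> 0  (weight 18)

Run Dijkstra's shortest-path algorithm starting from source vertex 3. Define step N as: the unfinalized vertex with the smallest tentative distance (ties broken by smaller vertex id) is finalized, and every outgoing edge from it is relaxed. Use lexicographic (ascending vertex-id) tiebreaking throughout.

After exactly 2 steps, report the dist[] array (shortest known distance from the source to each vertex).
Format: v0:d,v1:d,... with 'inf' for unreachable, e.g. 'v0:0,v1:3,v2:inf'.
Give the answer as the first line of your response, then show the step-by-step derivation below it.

v0:18,v1:inf,v2:inf,v3:0,v4:27

step 1: dist = v0:18,v1:inf,v2:inf,v3:0,v4:inf
step 2: dist = v0:18,v1:inf,v2:inf,v3:0,v4:27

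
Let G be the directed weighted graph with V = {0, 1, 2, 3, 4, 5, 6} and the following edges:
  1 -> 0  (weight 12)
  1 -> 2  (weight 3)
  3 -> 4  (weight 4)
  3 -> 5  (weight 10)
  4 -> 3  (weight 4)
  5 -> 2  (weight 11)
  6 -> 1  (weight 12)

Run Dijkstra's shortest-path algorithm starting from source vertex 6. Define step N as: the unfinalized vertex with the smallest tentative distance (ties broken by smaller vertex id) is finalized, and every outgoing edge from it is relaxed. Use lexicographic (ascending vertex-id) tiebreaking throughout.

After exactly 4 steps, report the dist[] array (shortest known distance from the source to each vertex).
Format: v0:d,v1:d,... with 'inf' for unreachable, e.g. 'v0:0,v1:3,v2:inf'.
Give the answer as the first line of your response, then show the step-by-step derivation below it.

v0:24,v1:12,v2:15,v3:inf,v4:inf,v5:inf,v6:0

step 1: dist = v0:inf,v1:12,v2:inf,v3:inf,v4:inf,v5:inf,v6:0
step 2: dist = v0:24,v1:12,v2:15,v3:inf,v4:inf,v5:inf,v6:0
step 3: dist = v0:24,v1:12,v2:15,v3:inf,v4:inf,v5:inf,v6:0
step 4: dist = v0:24,v1:12,v2:15,v3:inf,v4:inf,v5:inf,v6:0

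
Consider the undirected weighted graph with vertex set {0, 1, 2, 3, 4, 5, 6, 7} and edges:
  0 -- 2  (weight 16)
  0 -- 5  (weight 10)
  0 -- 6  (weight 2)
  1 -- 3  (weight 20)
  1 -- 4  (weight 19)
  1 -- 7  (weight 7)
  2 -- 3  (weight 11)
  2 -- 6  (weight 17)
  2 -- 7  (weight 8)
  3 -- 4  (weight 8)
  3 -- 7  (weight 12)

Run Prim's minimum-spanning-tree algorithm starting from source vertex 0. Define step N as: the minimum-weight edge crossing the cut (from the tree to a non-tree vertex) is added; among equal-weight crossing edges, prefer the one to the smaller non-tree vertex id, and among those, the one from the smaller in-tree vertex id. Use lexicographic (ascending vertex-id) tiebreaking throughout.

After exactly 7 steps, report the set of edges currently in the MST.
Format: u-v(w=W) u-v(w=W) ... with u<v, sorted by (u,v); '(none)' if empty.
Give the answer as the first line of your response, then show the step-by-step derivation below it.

0-2(w=16) 0-5(w=10) 0-6(w=2) 1-7(w=7) 2-3(w=11) 2-7(w=8) 3-4(w=8)

step 1: add edge 0-6 (w=2); MST = {0-6(w=2)}
step 2: add edge 0-5 (w=10); MST = {0-5(w=10) 0-6(w=2)}
step 3: add edge 0-2 (w=16); MST = {0-2(w=16) 0-5(w=10) 0-6(w=2)}
step 4: add edge 2-7 (w=8); MST = {0-2(w=16) 0-5(w=10) 0-6(w=2) 2-7(w=8)}
step 5: add edge 1-7 (w=7); MST = {0-2(w=16) 0-5(w=10) 0-6(w=2) 1-7(w=7) 2-7(w=8)}
step 6: add edge 2-3 (w=11); MST = {0-2(w=16) 0-5(w=10) 0-6(w=2) 1-7(w=7) 2-3(w=11) 2-7(w=8)}
step 7: add edge 3-4 (w=8); MST = {0-2(w=16) 0-5(w=10) 0-6(w=2) 1-7(w=7) 2-3(w=11) 2-7(w=8) 3-4(w=8)}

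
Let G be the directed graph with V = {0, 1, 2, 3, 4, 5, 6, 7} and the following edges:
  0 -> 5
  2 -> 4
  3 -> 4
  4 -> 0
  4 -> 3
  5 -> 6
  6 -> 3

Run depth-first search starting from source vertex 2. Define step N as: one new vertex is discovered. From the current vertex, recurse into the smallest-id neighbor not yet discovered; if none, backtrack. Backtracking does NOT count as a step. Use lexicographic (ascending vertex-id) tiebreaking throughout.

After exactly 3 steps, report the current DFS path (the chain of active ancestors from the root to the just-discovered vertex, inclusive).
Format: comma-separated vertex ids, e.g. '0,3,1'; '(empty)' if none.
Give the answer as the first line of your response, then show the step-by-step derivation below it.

2,4,0

step 1: discover 2; path=2; order=2
step 2: discover 4; path=2>4; order=2,4
step 3: discover 0; path=2>4>0; order=2,4,0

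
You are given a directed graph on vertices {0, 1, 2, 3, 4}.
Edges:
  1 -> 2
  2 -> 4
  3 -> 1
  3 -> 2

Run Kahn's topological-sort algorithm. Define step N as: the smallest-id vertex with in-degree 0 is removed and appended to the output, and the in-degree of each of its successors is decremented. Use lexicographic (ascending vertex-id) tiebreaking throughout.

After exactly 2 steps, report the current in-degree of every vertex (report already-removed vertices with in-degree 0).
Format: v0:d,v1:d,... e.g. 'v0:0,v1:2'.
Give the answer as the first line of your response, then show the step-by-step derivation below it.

v0:0,v1:0,v2:1,v3:0,v4:1

step 1: output 0; order=[0]; indeg=(0,1,2,0,1)
step 2: output 3; order=[0,3]; indeg=(0,0,1,0,1)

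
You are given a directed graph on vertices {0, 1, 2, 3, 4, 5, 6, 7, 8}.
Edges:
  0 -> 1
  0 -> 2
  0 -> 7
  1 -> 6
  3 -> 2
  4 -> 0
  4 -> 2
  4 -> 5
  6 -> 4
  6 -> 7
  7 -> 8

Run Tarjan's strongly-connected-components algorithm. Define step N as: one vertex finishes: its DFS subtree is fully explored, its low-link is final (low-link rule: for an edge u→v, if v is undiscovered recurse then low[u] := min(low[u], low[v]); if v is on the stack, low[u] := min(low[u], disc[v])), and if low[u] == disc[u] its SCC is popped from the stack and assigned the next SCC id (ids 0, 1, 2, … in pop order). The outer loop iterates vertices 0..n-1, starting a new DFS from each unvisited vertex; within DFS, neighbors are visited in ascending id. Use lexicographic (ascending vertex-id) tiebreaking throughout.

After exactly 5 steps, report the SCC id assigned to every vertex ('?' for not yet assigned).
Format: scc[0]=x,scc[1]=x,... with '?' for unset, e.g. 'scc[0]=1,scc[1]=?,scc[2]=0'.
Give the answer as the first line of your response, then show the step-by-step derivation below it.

scc[0]=?,scc[1]=?,scc[2]=0,scc[3]=?,scc[4]=?,scc[5]=1,scc[6]=?,scc[7]=3,scc[8]=2

step 1: low=(low[0]=0,low[1]=1,low[2]=4,low[3]=?,low[4]=0,low[5]=?,low[6]=2,low[7]=?,low[8]=?); scc=(scc[0]=?,scc[1]=?,scc[2]=0,scc[3]=?,scc[4]=?,scc[5]=?,scc[6]=?,scc[7]=?,scc[8]=?)
step 2: low=(low[0]=0,low[1]=1,low[2]=4,low[3]=?,low[4]=0,low[5]=5,low[6]=2,low[7]=?,low[8]=?); scc=(scc[0]=?,scc[1]=?,scc[2]=0,scc[3]=?,scc[4]=?,scc[5]=1,scc[6]=?,scc[7]=?,scc[8]=?)
step 3: low=(low[0]=0,low[1]=1,low[2]=4,low[3]=?,low[4]=0,low[5]=5,low[6]=2,low[7]=?,low[8]=?); scc=(scc[0]=?,scc[1]=?,scc[2]=0,scc[3]=?,scc[4]=?,scc[5]=1,scc[6]=?,scc[7]=?,scc[8]=?)
step 4: low=(low[0]=0,low[1]=1,low[2]=4,low[3]=?,low[4]=0,low[5]=5,low[6]=0,low[7]=6,low[8]=7); scc=(scc[0]=?,scc[1]=?,scc[2]=0,scc[3]=?,scc[4]=?,scc[5]=1,scc[6]=?,scc[7]=?,scc[8]=2)
step 5: low=(low[0]=0,low[1]=1,low[2]=4,low[3]=?,low[4]=0,low[5]=5,low[6]=0,low[7]=6,low[8]=7); scc=(scc[0]=?,scc[1]=?,scc[2]=0,scc[3]=?,scc[4]=?,scc[5]=1,scc[6]=?,scc[7]=3,scc[8]=2)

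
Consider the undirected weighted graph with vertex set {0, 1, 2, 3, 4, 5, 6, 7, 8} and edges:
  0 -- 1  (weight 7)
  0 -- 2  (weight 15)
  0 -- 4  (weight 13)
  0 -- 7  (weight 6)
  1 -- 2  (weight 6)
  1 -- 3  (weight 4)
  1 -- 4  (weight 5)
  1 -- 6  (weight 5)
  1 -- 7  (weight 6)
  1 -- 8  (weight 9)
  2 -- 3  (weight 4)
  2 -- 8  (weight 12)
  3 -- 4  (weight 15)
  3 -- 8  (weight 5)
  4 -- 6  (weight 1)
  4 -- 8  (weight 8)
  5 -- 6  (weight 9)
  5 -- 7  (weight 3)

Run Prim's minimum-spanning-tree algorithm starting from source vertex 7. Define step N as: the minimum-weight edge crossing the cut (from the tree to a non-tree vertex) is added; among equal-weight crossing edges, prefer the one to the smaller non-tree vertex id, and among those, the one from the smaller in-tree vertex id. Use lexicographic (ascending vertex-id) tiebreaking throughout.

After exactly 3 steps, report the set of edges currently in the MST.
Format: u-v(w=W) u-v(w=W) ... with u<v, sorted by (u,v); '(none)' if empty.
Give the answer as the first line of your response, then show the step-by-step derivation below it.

0-7(w=6) 1-7(w=6) 5-7(w=3)

step 1: add edge 5-7 (w=3); MST = {5-7(w=3)}
step 2: add edge 0-7 (w=6); MST = {0-7(w=6) 5-7(w=3)}
step 3: add edge 1-7 (w=6); MST = {0-7(w=6) 1-7(w=6) 5-7(w=3)}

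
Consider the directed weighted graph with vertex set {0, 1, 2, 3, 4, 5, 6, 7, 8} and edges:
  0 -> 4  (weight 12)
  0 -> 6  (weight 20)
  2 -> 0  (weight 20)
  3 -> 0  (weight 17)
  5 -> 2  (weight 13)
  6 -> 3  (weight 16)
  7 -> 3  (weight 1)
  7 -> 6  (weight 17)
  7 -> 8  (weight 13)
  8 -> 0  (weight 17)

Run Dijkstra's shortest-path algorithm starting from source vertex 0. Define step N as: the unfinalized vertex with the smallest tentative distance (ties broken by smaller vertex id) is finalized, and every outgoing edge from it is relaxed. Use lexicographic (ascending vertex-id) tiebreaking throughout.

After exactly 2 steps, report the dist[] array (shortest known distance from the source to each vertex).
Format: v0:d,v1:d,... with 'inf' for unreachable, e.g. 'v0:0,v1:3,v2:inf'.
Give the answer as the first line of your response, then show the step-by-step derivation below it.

v0:0,v1:inf,v2:inf,v3:inf,v4:12,v5:inf,v6:20,v7:inf,v8:inf

step 1: dist = v0:0,v1:inf,v2:inf,v3:inf,v4:12,v5:inf,v6:20,v7:inf,v8:inf
step 2: dist = v0:0,v1:inf,v2:inf,v3:inf,v4:12,v5:inf,v6:20,v7:inf,v8:inf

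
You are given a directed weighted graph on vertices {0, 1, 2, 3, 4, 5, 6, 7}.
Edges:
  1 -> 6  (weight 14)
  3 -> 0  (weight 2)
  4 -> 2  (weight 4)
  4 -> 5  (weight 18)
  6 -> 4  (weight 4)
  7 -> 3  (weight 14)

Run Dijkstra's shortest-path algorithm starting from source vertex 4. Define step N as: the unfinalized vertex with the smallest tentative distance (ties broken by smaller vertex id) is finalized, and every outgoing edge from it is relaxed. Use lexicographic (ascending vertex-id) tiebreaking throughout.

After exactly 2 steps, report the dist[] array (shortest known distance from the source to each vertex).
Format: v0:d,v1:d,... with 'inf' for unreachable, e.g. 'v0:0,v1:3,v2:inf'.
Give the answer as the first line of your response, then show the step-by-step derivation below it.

v0:inf,v1:inf,v2:4,v3:inf,v4:0,v5:18,v6:inf,v7:inf

step 1: dist = v0:inf,v1:inf,v2:4,v3:inf,v4:0,v5:18,v6:inf,v7:inf
step 2: dist = v0:inf,v1:inf,v2:4,v3:inf,v4:0,v5:18,v6:inf,v7:inf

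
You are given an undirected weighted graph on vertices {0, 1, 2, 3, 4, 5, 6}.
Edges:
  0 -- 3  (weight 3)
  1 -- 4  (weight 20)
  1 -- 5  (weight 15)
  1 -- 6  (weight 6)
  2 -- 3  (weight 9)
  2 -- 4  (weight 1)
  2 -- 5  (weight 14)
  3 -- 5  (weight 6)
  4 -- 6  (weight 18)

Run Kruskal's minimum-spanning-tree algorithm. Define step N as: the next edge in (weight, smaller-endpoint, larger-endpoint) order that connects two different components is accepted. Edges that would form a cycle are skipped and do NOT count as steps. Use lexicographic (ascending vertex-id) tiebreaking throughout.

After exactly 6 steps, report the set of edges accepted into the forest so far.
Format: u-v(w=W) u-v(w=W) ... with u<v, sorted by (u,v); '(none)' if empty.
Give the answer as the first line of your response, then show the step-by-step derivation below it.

0-3(w=3) 1-5(w=15) 1-6(w=6) 2-3(w=9) 2-4(w=1) 3-5(w=6)

step 1: add edge 2-4 (w=1); MST = {2-4(w=1)}
step 2: add edge 0-3 (w=3); MST = {0-3(w=3) 2-4(w=1)}
step 3: add edge 1-6 (w=6); MST = {0-3(w=3) 1-6(w=6) 2-4(w=1)}
step 4: add edge 3-5 (w=6); MST = {0-3(w=3) 1-6(w=6) 2-4(w=1) 3-5(w=6)}
step 5: add edge 2-3 (w=9); MST = {0-3(w=3) 1-6(w=6) 2-3(w=9) 2-4(w=1) 3-5(w=6)}
step 6: add edge 1-5 (w=15); MST = {0-3(w=3) 1-5(w=15) 1-6(w=6) 2-3(w=9) 2-4(w=1) 3-5(w=6)}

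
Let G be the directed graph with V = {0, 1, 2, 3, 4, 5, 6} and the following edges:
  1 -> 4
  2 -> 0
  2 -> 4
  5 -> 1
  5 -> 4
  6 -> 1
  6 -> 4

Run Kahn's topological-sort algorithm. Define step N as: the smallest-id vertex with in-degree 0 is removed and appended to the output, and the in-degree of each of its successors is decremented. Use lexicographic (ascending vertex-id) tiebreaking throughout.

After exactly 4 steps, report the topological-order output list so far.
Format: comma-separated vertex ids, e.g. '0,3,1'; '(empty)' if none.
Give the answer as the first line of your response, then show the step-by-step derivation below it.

2,0,3,5

step 1: output 2; order=[2]; indeg=(0,2,0,0,3,0,0)
step 2: output 0; order=[2,0]; indeg=(0,2,0,0,3,0,0)
step 3: output 3; order=[2,0,3]; indeg=(0,2,0,0,3,0,0)
step 4: output 5; order=[2,0,3,5]; indeg=(0,1,0,0,2,0,0)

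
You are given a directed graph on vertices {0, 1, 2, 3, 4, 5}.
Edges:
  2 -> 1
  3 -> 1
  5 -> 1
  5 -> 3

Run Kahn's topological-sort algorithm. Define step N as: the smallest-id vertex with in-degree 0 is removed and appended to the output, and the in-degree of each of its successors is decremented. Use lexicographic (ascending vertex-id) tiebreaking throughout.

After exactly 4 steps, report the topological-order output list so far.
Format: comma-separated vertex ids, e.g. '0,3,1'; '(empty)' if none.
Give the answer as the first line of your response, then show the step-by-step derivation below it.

0,2,4,5

step 1: output 0; order=[0]; indeg=(0,3,0,1,0,0)
step 2: output 2; order=[0,2]; indeg=(0,2,0,1,0,0)
step 3: output 4; order=[0,2,4]; indeg=(0,2,0,1,0,0)
step 4: output 5; order=[0,2,4,5]; indeg=(0,1,0,0,0,0)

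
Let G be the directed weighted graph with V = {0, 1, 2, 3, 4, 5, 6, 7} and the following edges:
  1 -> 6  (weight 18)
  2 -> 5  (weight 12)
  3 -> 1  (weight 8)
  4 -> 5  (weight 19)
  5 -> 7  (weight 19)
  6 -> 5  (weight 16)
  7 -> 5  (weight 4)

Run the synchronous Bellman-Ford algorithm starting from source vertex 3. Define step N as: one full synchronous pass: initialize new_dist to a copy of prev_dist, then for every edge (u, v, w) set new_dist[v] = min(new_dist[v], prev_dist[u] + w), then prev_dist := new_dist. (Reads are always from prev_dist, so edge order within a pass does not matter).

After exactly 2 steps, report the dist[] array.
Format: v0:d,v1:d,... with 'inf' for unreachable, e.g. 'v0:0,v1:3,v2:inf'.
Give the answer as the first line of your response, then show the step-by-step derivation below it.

v0:inf,v1:8,v2:inf,v3:0,v4:inf,v5:inf,v6:26,v7:inf

step 1: dist = v0:inf,v1:8,v2:inf,v3:0,v4:inf,v5:inf,v6:inf,v7:inf
step 2: dist = v0:inf,v1:8,v2:inf,v3:0,v4:inf,v5:inf,v6:26,v7:inf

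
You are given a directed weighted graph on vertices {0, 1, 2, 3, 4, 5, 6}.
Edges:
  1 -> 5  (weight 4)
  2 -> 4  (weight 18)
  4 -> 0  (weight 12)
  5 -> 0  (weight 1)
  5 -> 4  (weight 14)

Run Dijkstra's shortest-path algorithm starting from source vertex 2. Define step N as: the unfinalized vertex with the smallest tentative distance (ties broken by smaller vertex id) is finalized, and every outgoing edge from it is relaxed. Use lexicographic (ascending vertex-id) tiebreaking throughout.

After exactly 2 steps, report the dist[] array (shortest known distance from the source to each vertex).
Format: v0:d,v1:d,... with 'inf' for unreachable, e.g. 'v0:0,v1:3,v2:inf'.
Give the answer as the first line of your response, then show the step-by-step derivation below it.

v0:30,v1:inf,v2:0,v3:inf,v4:18,v5:inf,v6:inf

step 1: dist = v0:inf,v1:inf,v2:0,v3:inf,v4:18,v5:inf,v6:inf
step 2: dist = v0:30,v1:inf,v2:0,v3:inf,v4:18,v5:inf,v6:inf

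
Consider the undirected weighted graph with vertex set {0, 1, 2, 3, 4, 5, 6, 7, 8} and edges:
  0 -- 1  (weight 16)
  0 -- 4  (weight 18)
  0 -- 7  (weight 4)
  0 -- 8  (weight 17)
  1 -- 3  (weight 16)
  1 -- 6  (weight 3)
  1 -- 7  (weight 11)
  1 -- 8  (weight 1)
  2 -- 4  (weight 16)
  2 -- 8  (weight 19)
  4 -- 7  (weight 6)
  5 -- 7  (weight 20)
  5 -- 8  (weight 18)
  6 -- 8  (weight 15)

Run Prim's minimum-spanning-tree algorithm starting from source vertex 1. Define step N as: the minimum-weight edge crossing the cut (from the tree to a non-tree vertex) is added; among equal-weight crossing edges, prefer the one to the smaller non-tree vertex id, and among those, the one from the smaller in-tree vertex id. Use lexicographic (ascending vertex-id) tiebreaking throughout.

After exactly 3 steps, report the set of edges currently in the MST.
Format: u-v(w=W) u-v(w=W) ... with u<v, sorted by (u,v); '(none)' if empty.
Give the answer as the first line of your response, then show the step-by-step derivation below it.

1-6(w=3) 1-7(w=11) 1-8(w=1)

step 1: add edge 1-8 (w=1); MST = {1-8(w=1)}
step 2: add edge 1-6 (w=3); MST = {1-6(w=3) 1-8(w=1)}
step 3: add edge 1-7 (w=11); MST = {1-6(w=3) 1-7(w=11) 1-8(w=1)}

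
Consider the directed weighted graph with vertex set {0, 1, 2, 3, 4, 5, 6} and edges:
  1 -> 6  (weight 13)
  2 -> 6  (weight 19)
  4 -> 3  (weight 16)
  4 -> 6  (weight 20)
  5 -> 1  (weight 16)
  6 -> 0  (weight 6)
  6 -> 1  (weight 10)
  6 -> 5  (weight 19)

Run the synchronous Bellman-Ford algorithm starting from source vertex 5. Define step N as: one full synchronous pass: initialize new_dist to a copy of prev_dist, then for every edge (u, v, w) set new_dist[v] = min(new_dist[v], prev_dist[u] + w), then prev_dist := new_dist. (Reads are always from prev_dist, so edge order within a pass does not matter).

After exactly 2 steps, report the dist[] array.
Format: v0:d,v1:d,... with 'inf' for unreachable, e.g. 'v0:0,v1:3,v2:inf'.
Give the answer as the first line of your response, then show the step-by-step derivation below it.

v0:inf,v1:16,v2:inf,v3:inf,v4:inf,v5:0,v6:29

step 1: dist = v0:inf,v1:16,v2:inf,v3:inf,v4:inf,v5:0,v6:inf
step 2: dist = v0:inf,v1:16,v2:inf,v3:inf,v4:inf,v5:0,v6:29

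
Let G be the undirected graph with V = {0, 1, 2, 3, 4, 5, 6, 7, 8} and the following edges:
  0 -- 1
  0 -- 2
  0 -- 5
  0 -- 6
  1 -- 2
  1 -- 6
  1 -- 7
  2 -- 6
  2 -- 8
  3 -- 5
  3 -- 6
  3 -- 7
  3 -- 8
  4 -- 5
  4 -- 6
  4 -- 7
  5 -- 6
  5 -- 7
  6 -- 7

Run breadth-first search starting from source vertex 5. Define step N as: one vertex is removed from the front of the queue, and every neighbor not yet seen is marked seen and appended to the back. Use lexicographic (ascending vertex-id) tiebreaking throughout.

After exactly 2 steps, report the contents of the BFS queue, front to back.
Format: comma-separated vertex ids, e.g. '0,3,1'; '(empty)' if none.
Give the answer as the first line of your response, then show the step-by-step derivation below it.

3,4,6,7,1,2

step 1: dequeue 5; queue=[0,3,4,6,7]; order=5
step 2: dequeue 0; queue=[3,4,6,7,1,2]; order=5,0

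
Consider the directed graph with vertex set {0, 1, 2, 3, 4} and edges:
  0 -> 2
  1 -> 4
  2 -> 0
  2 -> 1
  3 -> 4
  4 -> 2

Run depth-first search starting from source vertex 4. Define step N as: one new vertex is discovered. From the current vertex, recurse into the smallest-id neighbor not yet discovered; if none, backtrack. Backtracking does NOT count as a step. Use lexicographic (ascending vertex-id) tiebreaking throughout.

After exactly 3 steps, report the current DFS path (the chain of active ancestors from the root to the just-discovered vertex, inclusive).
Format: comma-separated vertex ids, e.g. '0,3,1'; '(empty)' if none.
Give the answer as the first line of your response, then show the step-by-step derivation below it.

4,2,0

step 1: discover 4; path=4; order=4
step 2: discover 2; path=4>2; order=4,2
step 3: discover 0; path=4>2>0; order=4,2,0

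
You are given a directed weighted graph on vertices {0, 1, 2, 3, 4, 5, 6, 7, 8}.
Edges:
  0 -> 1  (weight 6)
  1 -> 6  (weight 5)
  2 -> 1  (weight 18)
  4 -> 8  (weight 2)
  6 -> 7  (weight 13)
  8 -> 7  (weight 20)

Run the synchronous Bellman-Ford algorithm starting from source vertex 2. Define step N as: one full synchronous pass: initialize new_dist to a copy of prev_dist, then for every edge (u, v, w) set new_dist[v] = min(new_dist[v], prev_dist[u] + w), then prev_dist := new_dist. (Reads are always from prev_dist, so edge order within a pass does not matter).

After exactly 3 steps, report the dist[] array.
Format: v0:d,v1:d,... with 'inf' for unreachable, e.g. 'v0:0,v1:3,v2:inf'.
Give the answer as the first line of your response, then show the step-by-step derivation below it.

v0:inf,v1:18,v2:0,v3:inf,v4:inf,v5:inf,v6:23,v7:36,v8:inf

step 1: dist = v0:inf,v1:18,v2:0,v3:inf,v4:inf,v5:inf,v6:inf,v7:inf,v8:inf
step 2: dist = v0:inf,v1:18,v2:0,v3:inf,v4:inf,v5:inf,v6:23,v7:inf,v8:inf
step 3: dist = v0:inf,v1:18,v2:0,v3:inf,v4:inf,v5:inf,v6:23,v7:36,v8:inf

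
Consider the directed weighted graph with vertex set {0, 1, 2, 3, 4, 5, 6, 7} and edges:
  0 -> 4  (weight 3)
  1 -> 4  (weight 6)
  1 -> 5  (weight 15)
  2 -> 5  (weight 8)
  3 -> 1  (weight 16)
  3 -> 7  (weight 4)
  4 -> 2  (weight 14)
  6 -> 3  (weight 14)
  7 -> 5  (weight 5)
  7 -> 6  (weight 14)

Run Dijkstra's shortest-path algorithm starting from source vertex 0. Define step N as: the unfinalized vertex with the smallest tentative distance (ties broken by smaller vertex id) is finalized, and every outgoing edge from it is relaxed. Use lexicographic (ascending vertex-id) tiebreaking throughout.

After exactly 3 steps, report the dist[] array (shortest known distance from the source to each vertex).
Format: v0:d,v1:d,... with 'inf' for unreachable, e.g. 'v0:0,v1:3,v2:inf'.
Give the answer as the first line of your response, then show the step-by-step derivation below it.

v0:0,v1:inf,v2:17,v3:inf,v4:3,v5:25,v6:inf,v7:inf

step 1: dist = v0:0,v1:inf,v2:inf,v3:inf,v4:3,v5:inf,v6:inf,v7:inf
step 2: dist = v0:0,v1:inf,v2:17,v3:inf,v4:3,v5:inf,v6:inf,v7:inf
step 3: dist = v0:0,v1:inf,v2:17,v3:inf,v4:3,v5:25,v6:inf,v7:inf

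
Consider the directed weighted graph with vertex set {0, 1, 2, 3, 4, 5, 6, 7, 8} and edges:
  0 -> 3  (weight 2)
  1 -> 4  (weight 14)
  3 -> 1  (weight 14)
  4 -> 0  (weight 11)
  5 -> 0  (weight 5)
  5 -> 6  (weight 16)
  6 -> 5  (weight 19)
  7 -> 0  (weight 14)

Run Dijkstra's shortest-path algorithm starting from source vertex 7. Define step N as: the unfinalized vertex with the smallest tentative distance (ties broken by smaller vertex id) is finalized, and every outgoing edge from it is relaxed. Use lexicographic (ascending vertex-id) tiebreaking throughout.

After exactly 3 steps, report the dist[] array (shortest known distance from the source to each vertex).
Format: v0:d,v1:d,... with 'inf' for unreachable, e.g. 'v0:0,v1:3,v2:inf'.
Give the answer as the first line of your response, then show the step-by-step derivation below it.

v0:14,v1:30,v2:inf,v3:16,v4:inf,v5:inf,v6:inf,v7:0,v8:inf

step 1: dist = v0:14,v1:inf,v2:inf,v3:inf,v4:inf,v5:inf,v6:inf,v7:0,v8:inf
step 2: dist = v0:14,v1:inf,v2:inf,v3:16,v4:inf,v5:inf,v6:inf,v7:0,v8:inf
step 3: dist = v0:14,v1:30,v2:inf,v3:16,v4:inf,v5:inf,v6:inf,v7:0,v8:inf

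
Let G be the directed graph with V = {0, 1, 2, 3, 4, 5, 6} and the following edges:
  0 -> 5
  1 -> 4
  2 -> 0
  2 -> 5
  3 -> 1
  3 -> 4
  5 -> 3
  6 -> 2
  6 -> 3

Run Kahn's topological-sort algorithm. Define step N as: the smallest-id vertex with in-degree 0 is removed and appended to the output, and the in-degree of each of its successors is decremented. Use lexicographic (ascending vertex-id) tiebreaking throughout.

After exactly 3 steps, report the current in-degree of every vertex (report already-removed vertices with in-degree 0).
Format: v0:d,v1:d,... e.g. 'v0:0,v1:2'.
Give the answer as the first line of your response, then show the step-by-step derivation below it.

v0:0,v1:1,v2:0,v3:1,v4:2,v5:0,v6:0

step 1: output 6; order=[6]; indeg=(1,1,0,1,2,2,0)
step 2: output 2; order=[6,2]; indeg=(0,1,0,1,2,1,0)
step 3: output 0; order=[6,2,0]; indeg=(0,1,0,1,2,0,0)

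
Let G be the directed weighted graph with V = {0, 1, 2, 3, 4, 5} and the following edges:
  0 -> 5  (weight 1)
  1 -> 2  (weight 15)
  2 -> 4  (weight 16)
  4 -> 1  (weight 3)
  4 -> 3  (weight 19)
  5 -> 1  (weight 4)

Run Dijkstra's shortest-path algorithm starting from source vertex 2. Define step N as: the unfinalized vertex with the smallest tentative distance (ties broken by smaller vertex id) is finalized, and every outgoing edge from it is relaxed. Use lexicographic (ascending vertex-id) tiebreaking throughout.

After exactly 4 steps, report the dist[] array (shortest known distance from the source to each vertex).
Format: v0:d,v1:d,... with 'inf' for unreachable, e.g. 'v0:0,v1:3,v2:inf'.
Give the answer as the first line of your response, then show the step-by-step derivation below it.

v0:inf,v1:19,v2:0,v3:35,v4:16,v5:inf

step 1: dist = v0:inf,v1:inf,v2:0,v3:inf,v4:16,v5:inf
step 2: dist = v0:inf,v1:19,v2:0,v3:35,v4:16,v5:inf
step 3: dist = v0:inf,v1:19,v2:0,v3:35,v4:16,v5:inf
step 4: dist = v0:inf,v1:19,v2:0,v3:35,v4:16,v5:inf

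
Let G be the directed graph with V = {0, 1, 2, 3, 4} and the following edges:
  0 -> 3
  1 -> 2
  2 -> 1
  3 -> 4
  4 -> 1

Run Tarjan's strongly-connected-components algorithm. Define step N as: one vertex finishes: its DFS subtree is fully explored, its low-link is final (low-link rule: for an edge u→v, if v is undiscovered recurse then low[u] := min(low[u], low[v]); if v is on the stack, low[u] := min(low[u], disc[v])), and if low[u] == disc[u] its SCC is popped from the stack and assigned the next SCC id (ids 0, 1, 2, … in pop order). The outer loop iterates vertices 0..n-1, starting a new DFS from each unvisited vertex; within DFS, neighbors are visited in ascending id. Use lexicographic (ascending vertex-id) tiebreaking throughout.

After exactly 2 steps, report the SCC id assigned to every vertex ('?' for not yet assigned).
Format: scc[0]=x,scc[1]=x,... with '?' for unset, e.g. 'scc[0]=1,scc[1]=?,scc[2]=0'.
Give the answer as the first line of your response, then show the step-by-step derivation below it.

scc[0]=?,scc[1]=0,scc[2]=0,scc[3]=?,scc[4]=?

step 1: low=(low[0]=0,low[1]=3,low[2]=3,low[3]=1,low[4]=2); scc=(scc[0]=?,scc[1]=?,scc[2]=?,scc[3]=?,scc[4]=?)
step 2: low=(low[0]=0,low[1]=3,low[2]=3,low[3]=1,low[4]=2); scc=(scc[0]=?,scc[1]=0,scc[2]=0,scc[3]=?,scc[4]=?)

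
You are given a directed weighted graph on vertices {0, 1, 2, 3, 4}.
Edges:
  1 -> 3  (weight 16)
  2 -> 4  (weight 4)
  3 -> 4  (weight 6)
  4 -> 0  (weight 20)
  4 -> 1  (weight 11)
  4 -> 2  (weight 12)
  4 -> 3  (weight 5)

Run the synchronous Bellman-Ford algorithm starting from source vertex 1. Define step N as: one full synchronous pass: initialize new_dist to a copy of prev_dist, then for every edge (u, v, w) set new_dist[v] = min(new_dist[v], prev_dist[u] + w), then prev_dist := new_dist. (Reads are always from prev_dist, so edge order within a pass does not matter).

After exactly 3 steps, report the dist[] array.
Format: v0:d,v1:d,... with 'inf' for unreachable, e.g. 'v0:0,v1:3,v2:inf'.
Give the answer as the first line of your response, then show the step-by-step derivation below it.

v0:42,v1:0,v2:34,v3:16,v4:22

step 1: dist = v0:inf,v1:0,v2:inf,v3:16,v4:inf
step 2: dist = v0:inf,v1:0,v2:inf,v3:16,v4:22
step 3: dist = v0:42,v1:0,v2:34,v3:16,v4:22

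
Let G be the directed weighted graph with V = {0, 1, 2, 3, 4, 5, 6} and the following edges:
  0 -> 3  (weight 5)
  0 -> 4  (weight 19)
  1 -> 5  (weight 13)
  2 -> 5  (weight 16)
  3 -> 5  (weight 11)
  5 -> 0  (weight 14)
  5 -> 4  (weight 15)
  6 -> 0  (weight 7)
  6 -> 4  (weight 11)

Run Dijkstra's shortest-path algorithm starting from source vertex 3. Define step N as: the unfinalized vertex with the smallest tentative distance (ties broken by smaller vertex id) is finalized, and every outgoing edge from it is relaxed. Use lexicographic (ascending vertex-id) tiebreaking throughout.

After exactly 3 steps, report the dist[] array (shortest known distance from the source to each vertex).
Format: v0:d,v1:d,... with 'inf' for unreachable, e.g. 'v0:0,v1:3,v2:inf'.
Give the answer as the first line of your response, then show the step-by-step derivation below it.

v0:25,v1:inf,v2:inf,v3:0,v4:26,v5:11,v6:inf

step 1: dist = v0:inf,v1:inf,v2:inf,v3:0,v4:inf,v5:11,v6:inf
step 2: dist = v0:25,v1:inf,v2:inf,v3:0,v4:26,v5:11,v6:inf
step 3: dist = v0:25,v1:inf,v2:inf,v3:0,v4:26,v5:11,v6:inf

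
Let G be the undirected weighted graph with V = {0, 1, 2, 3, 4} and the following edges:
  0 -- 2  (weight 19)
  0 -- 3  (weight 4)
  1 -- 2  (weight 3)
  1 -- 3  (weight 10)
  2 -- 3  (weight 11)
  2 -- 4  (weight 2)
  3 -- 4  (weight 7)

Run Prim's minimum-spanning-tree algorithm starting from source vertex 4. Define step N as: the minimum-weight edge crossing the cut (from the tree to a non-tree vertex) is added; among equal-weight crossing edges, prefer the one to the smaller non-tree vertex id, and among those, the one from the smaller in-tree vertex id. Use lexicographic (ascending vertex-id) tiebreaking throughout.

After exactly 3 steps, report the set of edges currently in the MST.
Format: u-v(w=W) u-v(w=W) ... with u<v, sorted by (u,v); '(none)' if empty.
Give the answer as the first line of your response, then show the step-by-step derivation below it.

1-2(w=3) 2-4(w=2) 3-4(w=7)

step 1: add edge 2-4 (w=2); MST = {2-4(w=2)}
step 2: add edge 1-2 (w=3); MST = {1-2(w=3) 2-4(w=2)}
step 3: add edge 3-4 (w=7); MST = {1-2(w=3) 2-4(w=2) 3-4(w=7)}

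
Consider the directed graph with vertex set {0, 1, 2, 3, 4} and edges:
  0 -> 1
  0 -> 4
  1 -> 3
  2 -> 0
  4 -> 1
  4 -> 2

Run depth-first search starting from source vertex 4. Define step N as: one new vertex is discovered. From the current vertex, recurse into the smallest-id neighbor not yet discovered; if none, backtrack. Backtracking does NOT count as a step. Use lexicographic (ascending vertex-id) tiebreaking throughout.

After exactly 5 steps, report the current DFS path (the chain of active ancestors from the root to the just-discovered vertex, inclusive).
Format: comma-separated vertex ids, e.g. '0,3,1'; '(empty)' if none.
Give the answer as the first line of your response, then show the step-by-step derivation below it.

4,2,0

step 1: discover 4; path=4; order=4
step 2: discover 1; path=4>1; order=4,1
step 3: discover 3; path=4>1>3; order=4,1,3
step 4: discover 2; path=4>2; order=4,1,3,2
step 5: discover 0; path=4>2>0; order=4,1,3,2,0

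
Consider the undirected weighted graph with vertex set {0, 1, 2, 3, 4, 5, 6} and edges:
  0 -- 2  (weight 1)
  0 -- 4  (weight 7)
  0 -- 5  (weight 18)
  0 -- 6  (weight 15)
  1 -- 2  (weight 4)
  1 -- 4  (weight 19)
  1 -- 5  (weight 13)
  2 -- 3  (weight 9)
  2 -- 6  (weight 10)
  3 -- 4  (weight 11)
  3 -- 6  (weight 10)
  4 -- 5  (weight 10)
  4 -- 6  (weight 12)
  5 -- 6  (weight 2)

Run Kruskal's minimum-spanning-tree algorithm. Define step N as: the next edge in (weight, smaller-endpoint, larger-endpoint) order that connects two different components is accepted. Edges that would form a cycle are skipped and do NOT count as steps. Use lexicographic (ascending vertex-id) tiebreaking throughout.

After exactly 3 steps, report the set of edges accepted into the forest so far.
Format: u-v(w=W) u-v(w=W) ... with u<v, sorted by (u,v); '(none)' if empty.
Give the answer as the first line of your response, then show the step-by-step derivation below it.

0-2(w=1) 1-2(w=4) 5-6(w=2)

step 1: add edge 0-2 (w=1); MST = {0-2(w=1)}
step 2: add edge 5-6 (w=2); MST = {0-2(w=1) 5-6(w=2)}
step 3: add edge 1-2 (w=4); MST = {0-2(w=1) 1-2(w=4) 5-6(w=2)}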